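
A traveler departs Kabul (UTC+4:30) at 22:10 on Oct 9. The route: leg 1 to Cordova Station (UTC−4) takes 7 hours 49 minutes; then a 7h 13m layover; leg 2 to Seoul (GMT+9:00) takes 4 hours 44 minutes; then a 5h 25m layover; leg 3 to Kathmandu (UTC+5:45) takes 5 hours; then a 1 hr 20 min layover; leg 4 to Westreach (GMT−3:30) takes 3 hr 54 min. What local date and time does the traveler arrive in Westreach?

01:35 on Oct 11

Convert departure to UTC: 22:10 − 4:30 = 17:40 UTC on Oct 9.
Add 7 hours and 49 minutes leg 1 → 01:29 UTC (Oct 10).
Add 7 hours 13 minutes layover in Cordova Station → 08:42 UTC.
Add 4 hours 44 minutes leg 2 → 13:26 UTC.
Add 5 hours 25 minutes layover in Seoul → 18:51 UTC.
Add 5 hours leg 3 → 23:51 UTC.
Add 1 hour 20 minutes layover in Kathmandu → 01:11 UTC (Oct 11).
Add 3 hours 54 minutes leg 4 → 05:05 UTC.
Westreach is UTC−3:30, so local arrival = 05:05 − 3:30 = 01:35 on Oct 11.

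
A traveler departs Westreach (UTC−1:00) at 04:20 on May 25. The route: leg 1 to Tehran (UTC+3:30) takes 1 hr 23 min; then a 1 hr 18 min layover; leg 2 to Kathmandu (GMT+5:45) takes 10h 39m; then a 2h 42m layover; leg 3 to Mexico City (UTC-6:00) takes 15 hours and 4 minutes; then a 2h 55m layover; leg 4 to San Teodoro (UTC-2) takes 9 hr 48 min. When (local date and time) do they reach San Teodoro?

Convert departure to UTC: 04:20 + 1:00 = 05:20 UTC on May 25.
Add 1 hour 23 minutes leg 1 → 06:43 UTC.
Add 1 hour and 18 minutes layover in Tehran → 08:01 UTC.
Add 10 hours and 39 minutes leg 2 → 18:40 UTC.
Add 2 hours and 42 minutes layover in Kathmandu → 21:22 UTC.
Add 15 hours and 4 minutes leg 3 → 12:26 UTC (May 26).
Add 2 hours 55 minutes layover in Mexico City → 15:21 UTC.
Add 9 hours and 48 minutes leg 4 → 01:09 UTC (May 27).
San Teodoro is UTC−2:00, so local arrival = 01:09 − 2:00 = 23:09 on May 26.

23:09 on May 26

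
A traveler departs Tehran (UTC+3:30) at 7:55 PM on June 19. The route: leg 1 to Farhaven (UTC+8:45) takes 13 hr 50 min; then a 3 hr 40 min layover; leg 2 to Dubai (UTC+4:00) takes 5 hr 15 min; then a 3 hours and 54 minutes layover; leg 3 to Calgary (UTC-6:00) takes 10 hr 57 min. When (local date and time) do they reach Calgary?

Convert departure to UTC: 7:55 PM − 3:30 = 4:25 PM UTC on Jun 19.
Add 13 hours and 50 minutes leg 1 → 6:15 AM UTC (Jun 20).
Add 3 hours and 40 minutes layover in Farhaven → 9:55 AM UTC.
Add 5 hours and 15 minutes leg 2 → 3:10 PM UTC.
Add 3 hours 54 minutes layover in Dubai → 7:04 PM UTC.
Add 10 hours 57 minutes leg 3 → 6:01 AM UTC (Jun 21).
Calgary is UTC−6:00, so local arrival = 6:01 AM − 6:00 = 12:01 AM on Jun 21.

12:01 AM on Jun 21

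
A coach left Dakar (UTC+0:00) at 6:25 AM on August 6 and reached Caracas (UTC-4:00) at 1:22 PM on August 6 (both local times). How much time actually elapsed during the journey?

10 hours 57 minutes

Caracas is 4:00 behind Dakar.
Clock-face elapsed time (ignoring zones) is 6 hours 57 minutes.
Actual elapsed = 6 hours 57 minutes + 4:00 = 10 hours 57 minutes.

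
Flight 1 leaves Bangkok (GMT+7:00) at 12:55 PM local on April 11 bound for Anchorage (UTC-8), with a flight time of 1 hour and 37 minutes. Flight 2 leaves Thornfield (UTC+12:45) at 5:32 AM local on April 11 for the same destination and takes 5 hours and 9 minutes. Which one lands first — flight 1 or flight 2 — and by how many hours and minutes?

Flight 1 in UTC: 12:55 PM − 7:00 = 5:55 AM on Apr 11.
+1 hour and 37 minutes → arrive 7:32 AM UTC on Apr 11.
Flight 2 in UTC: 5:32 AM − 12:45 = 4:47 PM on Apr 10.
+5 hours 9 minutes → arrive 9:56 PM UTC on Apr 10.
Flight 2 lands earlier by 9 hours 36 minutes.

the second, by 9 hours 36 minutes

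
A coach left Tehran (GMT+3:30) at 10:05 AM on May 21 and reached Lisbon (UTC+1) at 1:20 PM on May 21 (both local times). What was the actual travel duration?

Departure in UTC: 10:05 AM − 3:30 = 6:35 AM on May 21.
Arrival in UTC: 1:20 PM − 1:00 = 12:20 PM on May 21.
Elapsed = 12:20 PM − 6:35 AM = 5 hours 45 minutes.

5 hours 45 minutes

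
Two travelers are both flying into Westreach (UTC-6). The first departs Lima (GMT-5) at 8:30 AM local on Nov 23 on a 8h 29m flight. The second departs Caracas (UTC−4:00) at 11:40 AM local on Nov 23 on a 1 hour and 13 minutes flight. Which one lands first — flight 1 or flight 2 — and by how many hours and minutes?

Flight 1 in UTC: 8:30 AM + 5:00 = 1:30 PM on Nov 23.
+8 hours 29 minutes → arrive 9:59 PM UTC on Nov 23.
Flight 2 in UTC: 11:40 AM + 4:00 = 3:40 PM on Nov 23.
+1 hour and 13 minutes → arrive 4:53 PM UTC on Nov 23.
Flight 2 lands earlier by 5 hours 6 minutes.

the second, by 5 hours 6 minutes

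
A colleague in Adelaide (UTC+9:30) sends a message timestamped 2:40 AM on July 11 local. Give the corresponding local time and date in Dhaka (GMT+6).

Dhaka is 3:30 behind Adelaide.
Shift by the zone difference: 2:40 AM − 3:30 = 11:10 PM on Jul 10 in Dhaka.

11:10 PM on Jul 10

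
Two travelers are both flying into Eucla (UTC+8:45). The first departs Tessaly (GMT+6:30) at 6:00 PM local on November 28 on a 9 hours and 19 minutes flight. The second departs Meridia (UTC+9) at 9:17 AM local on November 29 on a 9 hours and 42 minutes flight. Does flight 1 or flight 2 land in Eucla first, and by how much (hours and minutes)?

Flight 1 in UTC: 6:00 PM − 6:30 = 11:30 AM on Nov 28.
+9 hours 19 minutes → arrive 8:49 PM UTC on Nov 28.
Flight 2 in UTC: 9:17 AM − 9:00 = 12:17 AM on Nov 29.
+9 hours and 42 minutes → arrive 9:59 AM UTC on Nov 29.
Flight 1 lands earlier by 13 hours 10 minutes.

the first, by 13 hours 10 minutes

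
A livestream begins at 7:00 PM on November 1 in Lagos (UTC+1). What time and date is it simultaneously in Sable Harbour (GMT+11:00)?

Sable Harbour is 10:00 ahead of Lagos.
Shift by the zone difference: 7:00 PM + 10:00 = 5:00 AM on Nov 2 in Sable Harbour.

5:00 AM on Nov 2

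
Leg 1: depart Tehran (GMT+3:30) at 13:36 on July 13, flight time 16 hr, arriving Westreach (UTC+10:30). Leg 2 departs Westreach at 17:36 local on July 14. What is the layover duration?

Convert departure to UTC: 13:36 − 3:30 = 10:06 UTC on Jul 13.
Add 16 hours flight time → 02:06 UTC (Jul 14).
Westreach is UTC+10:30, so local arrival = 02:06 + 10:30 = 12:36 on Jul 14.
Layover = 17:36 − 12:36 = 5 hours.

5 hours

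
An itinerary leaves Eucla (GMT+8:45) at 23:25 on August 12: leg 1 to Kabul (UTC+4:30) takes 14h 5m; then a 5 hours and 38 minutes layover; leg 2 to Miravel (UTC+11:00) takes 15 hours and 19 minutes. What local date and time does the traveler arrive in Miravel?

12:42 on Aug 14

Convert departure to UTC: 23:25 − 8:45 = 14:40 UTC on Aug 12.
Add 14 hours and 5 minutes leg 1 → 04:45 UTC (Aug 13).
Add 5 hours and 38 minutes layover in Kabul → 10:23 UTC.
Add 15 hours 19 minutes leg 2 → 01:42 UTC (Aug 14).
Miravel is UTC+11:00, so local arrival = 01:42 + 11:00 = 12:42 on Aug 14.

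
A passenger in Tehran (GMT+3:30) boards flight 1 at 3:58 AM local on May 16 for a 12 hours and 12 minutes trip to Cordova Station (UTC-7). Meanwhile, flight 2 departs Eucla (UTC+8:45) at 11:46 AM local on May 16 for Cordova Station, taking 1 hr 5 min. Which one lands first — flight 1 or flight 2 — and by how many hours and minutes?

Flight 1 in UTC: 3:58 AM − 3:30 = 12:28 AM on May 16.
+12 hours 12 minutes → arrive 12:40 PM UTC on May 16.
Flight 2 in UTC: 11:46 AM − 8:45 = 3:01 AM on May 16.
+1 hour and 5 minutes → arrive 4:06 AM UTC on May 16.
Flight 2 lands earlier by 8 hours 34 minutes.

the second, by 8 hours 34 minutes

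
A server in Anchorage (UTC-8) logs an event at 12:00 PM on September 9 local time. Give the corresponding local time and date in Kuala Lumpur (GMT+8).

In UTC: 12:00 PM + 8:00 = 8:00 PM on Sep 9.
Kuala Lumpur is UTC+8:00: 8:00 PM + 8:00 = 4:00 AM on Sep 10.

4:00 AM on September 10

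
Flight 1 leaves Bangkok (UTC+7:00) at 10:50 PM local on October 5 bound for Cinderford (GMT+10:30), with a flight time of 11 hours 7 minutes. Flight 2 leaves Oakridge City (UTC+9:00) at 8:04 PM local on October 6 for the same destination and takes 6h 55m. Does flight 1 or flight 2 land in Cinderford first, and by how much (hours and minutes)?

the first, by 15 hours 2 minutes

Flight 1 in UTC: 10:50 PM − 7:00 = 3:50 PM on Oct 5.
+11 hours 7 minutes → arrive 2:57 AM UTC on Oct 6.
Flight 2 in UTC: 8:04 PM − 9:00 = 11:04 AM on Oct 6.
+6 hours 55 minutes → arrive 5:59 PM UTC on Oct 6.
Flight 1 lands earlier by 15 hours 2 minutes.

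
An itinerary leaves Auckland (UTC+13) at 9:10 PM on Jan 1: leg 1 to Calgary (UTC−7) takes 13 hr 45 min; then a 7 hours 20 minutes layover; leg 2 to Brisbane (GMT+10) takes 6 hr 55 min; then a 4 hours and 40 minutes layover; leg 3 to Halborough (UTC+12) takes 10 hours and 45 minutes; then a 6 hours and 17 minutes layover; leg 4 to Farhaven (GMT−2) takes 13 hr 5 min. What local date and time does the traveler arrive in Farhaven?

Convert departure to UTC: 9:10 PM − 13:00 = 8:10 AM UTC on Jan 1.
Add 13 hours 45 minutes leg 1 → 9:55 PM UTC.
Add 7 hours and 20 minutes layover in Calgary → 5:15 AM UTC (Jan 2).
Add 6 hours 55 minutes leg 2 → 12:10 PM UTC.
Add 4 hours and 40 minutes layover in Brisbane → 4:50 PM UTC.
Add 10 hours 45 minutes leg 3 → 3:35 AM UTC (Jan 3).
Add 6 hours 17 minutes layover in Halborough → 9:52 AM UTC.
Add 13 hours 5 minutes leg 4 → 10:57 PM UTC.
Farhaven is UTC−2:00, so local arrival = 10:57 PM − 2:00 = 8:57 PM on Jan 3.

8:57 PM on January 3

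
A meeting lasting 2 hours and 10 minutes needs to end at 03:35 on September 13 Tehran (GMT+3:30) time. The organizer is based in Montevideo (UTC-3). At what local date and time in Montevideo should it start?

18:55 on September 12

Target end time in UTC: 03:35 − 3:30 = 00:05 on Sep 13.
Subtract 2 hours 10 minutes → start 21:55 UTC on Sep 12.
Montevideo is UTC−3:00: 21:55 − 3:00 = 18:55 on Sep 12.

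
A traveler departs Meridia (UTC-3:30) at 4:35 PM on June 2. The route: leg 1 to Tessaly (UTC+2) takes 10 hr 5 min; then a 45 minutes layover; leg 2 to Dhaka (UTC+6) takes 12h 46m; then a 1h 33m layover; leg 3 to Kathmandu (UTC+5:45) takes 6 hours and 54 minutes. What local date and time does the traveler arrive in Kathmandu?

Convert departure to UTC: 4:35 PM + 3:30 = 8:05 PM UTC on Jun 2.
Add 10 hours 5 minutes leg 1 → 6:10 AM UTC (Jun 3).
Add 45 minutes layover in Tessaly → 6:55 AM UTC.
Add 12 hours 46 minutes leg 2 → 7:41 PM UTC.
Add 1 hour and 33 minutes layover in Dhaka → 9:14 PM UTC.
Add 6 hours 54 minutes leg 3 → 4:08 AM UTC (Jun 4).
Kathmandu is UTC+5:45, so local arrival = 4:08 AM + 5:45 = 9:53 AM on Jun 4.

9:53 AM on Jun 4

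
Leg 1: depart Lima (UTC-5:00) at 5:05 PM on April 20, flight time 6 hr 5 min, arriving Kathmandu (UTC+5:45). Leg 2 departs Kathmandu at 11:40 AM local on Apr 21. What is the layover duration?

Convert departure to UTC: 5:05 PM + 5:00 = 10:05 PM UTC on Apr 20.
Add 6 hours and 5 minutes flight time → 4:10 AM UTC (Apr 21).
Kathmandu is UTC+5:45, so local arrival = 4:10 AM + 5:45 = 9:55 AM on Apr 21.
Layover = 11:40 AM − 9:55 AM = 1 hour 45 minutes.

1 hour 45 minutes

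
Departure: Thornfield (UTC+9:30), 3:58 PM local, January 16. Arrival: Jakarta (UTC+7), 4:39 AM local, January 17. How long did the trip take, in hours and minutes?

15 hours 11 minutes

Jakarta is 2:30 behind Thornfield.
Clock-face elapsed time (ignoring zones) is 12 hours 41 minutes.
Actual elapsed = 12 hours 41 minutes + 2:30 = 15 hours 11 minutes.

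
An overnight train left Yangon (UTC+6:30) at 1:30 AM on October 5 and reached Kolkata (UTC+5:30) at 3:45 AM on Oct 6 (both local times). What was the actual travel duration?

27 hours 15 minutes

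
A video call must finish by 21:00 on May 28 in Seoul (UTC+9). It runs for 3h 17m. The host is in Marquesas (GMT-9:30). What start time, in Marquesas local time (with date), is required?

Target end time in UTC: 21:00 − 9:00 = 12:00 on May 28.
Subtract 3 hours and 17 minutes → start 08:43 UTC on May 28.
Marquesas is UTC−9:30: 08:43 − 9:30 = 23:13 on May 27.

23:13 on May 27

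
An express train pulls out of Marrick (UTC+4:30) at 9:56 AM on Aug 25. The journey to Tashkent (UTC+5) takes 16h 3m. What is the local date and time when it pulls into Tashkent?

Convert departure to UTC: 9:56 AM − 4:30 = 5:26 AM UTC on Aug 25.
Add 16 hours and 3 minutes travel time → 9:29 PM UTC.
Tashkent is UTC+5:00, so local arrival = 9:29 PM + 5:00 = 2:29 AM on Aug 26.

2:29 AM on Aug 26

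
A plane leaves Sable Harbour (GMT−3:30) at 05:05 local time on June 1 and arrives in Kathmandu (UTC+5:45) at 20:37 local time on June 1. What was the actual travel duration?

6 hours 17 minutes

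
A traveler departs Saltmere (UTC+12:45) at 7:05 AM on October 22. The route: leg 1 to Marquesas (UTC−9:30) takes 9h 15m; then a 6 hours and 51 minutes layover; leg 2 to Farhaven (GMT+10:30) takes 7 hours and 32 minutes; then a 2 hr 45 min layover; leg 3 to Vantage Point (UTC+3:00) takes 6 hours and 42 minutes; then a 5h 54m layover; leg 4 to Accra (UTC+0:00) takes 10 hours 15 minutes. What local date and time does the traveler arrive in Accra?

Convert departure to UTC: 7:05 AM − 12:45 = 6:20 PM UTC on Oct 21.
Add 9 hours 15 minutes leg 1 → 3:35 AM UTC (Oct 22).
Add 6 hours and 51 minutes layover in Marquesas → 10:26 AM UTC.
Add 7 hours 32 minutes leg 2 → 5:58 PM UTC.
Add 2 hours 45 minutes layover in Farhaven → 8:43 PM UTC.
Add 6 hours 42 minutes leg 3 → 3:25 AM UTC (Oct 23).
Add 5 hours and 54 minutes layover in Vantage Point → 9:19 AM UTC.
Add 10 hours and 15 minutes leg 4 → 7:34 PM UTC.
Accra is UTC+0, so local arrival is the same: 7:34 PM on Oct 23.

7:34 PM on Oct 23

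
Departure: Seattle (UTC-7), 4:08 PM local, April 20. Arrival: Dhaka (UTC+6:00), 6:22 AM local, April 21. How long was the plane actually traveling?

1 hour 14 minutes

Departure in UTC: 4:08 PM + 7:00 = 11:08 PM on Apr 20.
Arrival in UTC: 6:22 AM − 6:00 = 12:22 AM on Apr 21.
Elapsed = 12:22 AM − 11:08 PM (+1 day) = 1 hour 14 minutes.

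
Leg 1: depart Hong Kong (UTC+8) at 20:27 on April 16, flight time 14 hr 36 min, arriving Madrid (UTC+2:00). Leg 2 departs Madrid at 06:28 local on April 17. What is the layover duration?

Convert departure to UTC: 20:27 − 8:00 = 12:27 UTC on Apr 16.
Add 14 hours and 36 minutes flight time → 03:03 UTC (Apr 17).
Madrid is UTC+2:00, so local arrival = 03:03 + 2:00 = 05:03 on Apr 17.
Layover = 06:28 − 05:03 = 1 hour 25 minutes.

1 hour 25 minutes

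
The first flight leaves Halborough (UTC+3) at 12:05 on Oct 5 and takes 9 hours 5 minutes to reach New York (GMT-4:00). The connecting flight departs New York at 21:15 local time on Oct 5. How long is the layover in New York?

Convert departure to UTC: 12:05 − 3:00 = 09:05 UTC on Oct 5.
Add 9 hours and 5 minutes flight time → 18:10 UTC.
New York is UTC−4:00, so local arrival = 18:10 − 4:00 = 14:10 on Oct 5.
Layover = 21:15 − 14:10 = 7 hours 5 minutes.

7 hours 5 minutes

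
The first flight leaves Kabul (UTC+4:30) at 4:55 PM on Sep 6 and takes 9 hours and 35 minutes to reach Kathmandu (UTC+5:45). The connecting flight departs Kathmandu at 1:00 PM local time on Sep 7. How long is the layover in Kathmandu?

Convert departure to UTC: 4:55 PM − 4:30 = 12:25 PM UTC on Sep 6.
Add 9 hours and 35 minutes flight time → 10:00 PM UTC.
Kathmandu is UTC+5:45, so local arrival = 10:00 PM + 5:45 = 3:45 AM on Sep 7.
Layover = 1:00 PM − 3:45 AM = 9 hours 15 minutes.

9 hours 15 minutes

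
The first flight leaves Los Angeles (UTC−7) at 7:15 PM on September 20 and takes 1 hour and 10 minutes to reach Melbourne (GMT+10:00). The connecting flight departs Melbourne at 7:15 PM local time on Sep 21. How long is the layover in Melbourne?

Convert departure to UTC: 7:15 PM + 7:00 = 2:15 AM UTC on Sep 21.
Add 1 hour and 10 minutes flight time → 3:25 AM UTC.
Melbourne is UTC+10:00, so local arrival = 3:25 AM + 10:00 = 1:25 PM on Sep 21.
Layover = 7:15 PM − 1:25 PM = 5 hours 50 minutes.

5 hours 50 minutes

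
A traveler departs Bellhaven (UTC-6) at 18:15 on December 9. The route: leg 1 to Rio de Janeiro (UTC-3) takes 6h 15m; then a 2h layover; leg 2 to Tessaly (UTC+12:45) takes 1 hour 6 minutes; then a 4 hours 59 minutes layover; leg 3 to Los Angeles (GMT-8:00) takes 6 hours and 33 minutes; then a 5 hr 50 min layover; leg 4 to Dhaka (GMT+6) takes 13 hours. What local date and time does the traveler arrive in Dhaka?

Convert departure to UTC: 18:15 + 6:00 = 00:15 UTC on Dec 10.
Add 6 hours and 15 minutes leg 1 → 06:30 UTC.
Add 2 hours layover in Rio de Janeiro → 08:30 UTC.
Add 1 hour 6 minutes leg 2 → 09:36 UTC.
Add 4 hours and 59 minutes layover in Tessaly → 14:35 UTC.
Add 6 hours 33 minutes leg 3 → 21:08 UTC.
Add 5 hours and 50 minutes layover in Los Angeles → 02:58 UTC (Dec 11).
Add 13 hours leg 4 → 15:58 UTC.
Dhaka is UTC+6:00, so local arrival = 15:58 + 6:00 = 21:58 on Dec 11.

21:58 on December 11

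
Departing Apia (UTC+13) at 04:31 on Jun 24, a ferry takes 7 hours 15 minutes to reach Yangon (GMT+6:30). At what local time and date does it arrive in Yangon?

05:16 on Jun 24

Convert departure to UTC: 04:31 − 13:00 = 15:31 UTC on Jun 23.
Add 7 hours and 15 minutes travel time → 22:46 UTC.
Yangon is UTC+6:30, so local arrival = 22:46 + 6:30 = 05:16 on Jun 24.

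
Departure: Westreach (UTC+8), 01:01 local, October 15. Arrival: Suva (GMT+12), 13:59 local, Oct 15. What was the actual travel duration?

8 hours 58 minutes

Suva is 4:00 ahead of Westreach.
Clock-face elapsed time (ignoring zones) is 12 hours 58 minutes.
Actual elapsed = 12 hours 58 minutes − 4:00 = 8 hours 58 minutes.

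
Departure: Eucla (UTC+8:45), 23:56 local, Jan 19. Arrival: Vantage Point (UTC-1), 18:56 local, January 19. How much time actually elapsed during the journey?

4 hours 45 minutes

Departure in UTC: 23:56 − 8:45 = 15:11 on Jan 19.
Arrival in UTC: 18:56 + 1:00 = 19:56 on Jan 19.
Elapsed = 19:56 − 15:11 = 4 hours 45 minutes.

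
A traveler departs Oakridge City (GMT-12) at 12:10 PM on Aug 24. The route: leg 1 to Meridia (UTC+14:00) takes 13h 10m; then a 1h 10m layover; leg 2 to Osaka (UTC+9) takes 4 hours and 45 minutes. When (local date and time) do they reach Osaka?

4:15 AM on August 26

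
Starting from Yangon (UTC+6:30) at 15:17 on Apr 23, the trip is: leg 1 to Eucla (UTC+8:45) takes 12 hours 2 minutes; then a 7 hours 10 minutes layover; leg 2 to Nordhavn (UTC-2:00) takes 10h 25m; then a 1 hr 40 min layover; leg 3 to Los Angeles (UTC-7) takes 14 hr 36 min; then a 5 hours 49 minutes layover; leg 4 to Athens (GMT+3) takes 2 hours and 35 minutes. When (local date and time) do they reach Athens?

18:04 on Apr 25

Convert departure to UTC: 15:17 − 6:30 = 08:47 UTC on Apr 23.
Add 12 hours 2 minutes leg 1 → 20:49 UTC.
Add 7 hours and 10 minutes layover in Eucla → 03:59 UTC (Apr 24).
Add 10 hours and 25 minutes leg 2 → 14:24 UTC.
Add 1 hour 40 minutes layover in Nordhavn → 16:04 UTC.
Add 14 hours 36 minutes leg 3 → 06:40 UTC (Apr 25).
Add 5 hours 49 minutes layover in Los Angeles → 12:29 UTC.
Add 2 hours and 35 minutes leg 4 → 15:04 UTC.
Athens is UTC+3:00, so local arrival = 15:04 + 3:00 = 18:04 on Apr 25.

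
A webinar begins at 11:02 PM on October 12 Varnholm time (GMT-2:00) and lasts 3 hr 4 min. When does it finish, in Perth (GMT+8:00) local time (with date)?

12:06 PM on Oct 13

Convert start to UTC: 11:02 PM + 2:00 = 1:02 AM UTC on Oct 13.
Add 3 hours 4 minutes duration → 4:06 AM UTC.
Perth is UTC+8:00, so local end time = 4:06 AM + 8:00 = 12:06 PM on Oct 13.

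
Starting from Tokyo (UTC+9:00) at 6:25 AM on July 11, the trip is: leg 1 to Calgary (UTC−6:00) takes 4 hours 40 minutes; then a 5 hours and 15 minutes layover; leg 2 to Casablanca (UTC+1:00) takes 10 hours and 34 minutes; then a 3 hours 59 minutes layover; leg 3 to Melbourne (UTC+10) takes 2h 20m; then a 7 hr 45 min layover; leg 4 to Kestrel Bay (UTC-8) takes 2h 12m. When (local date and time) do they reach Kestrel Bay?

2:10 AM on July 12

Convert departure to UTC: 6:25 AM − 9:00 = 9:25 PM UTC on Jul 10.
Add 4 hours and 40 minutes leg 1 → 2:05 AM UTC (Jul 11).
Add 5 hours and 15 minutes layover in Calgary → 7:20 AM UTC.
Add 10 hours 34 minutes leg 2 → 5:54 PM UTC.
Add 3 hours and 59 minutes layover in Casablanca → 9:53 PM UTC.
Add 2 hours 20 minutes leg 3 → 12:13 AM UTC (Jul 12).
Add 7 hours 45 minutes layover in Melbourne → 7:58 AM UTC.
Add 2 hours 12 minutes leg 4 → 10:10 AM UTC.
Kestrel Bay is UTC−8:00, so local arrival = 10:10 AM − 8:00 = 2:10 AM on Jul 12.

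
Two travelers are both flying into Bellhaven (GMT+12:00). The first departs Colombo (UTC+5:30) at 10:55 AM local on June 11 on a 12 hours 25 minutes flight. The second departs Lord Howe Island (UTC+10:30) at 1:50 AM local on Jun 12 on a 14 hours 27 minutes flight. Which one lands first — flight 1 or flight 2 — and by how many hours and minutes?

the first, by 11 hours 57 minutes

Flight 1 in UTC: 10:55 AM − 5:30 = 5:25 AM on Jun 11.
+12 hours 25 minutes → arrive 5:50 PM UTC on Jun 11.
Flight 2 in UTC: 1:50 AM − 10:30 = 3:20 PM on Jun 11.
+14 hours and 27 minutes → arrive 5:47 AM UTC on Jun 12.
Flight 1 lands earlier by 11 hours 57 minutes.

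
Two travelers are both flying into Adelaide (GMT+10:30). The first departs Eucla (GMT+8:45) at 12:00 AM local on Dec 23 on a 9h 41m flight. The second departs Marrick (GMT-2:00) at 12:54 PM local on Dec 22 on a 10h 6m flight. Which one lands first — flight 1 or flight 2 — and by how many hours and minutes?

the first, by 4 minutes

Flight 1 in UTC: 12:00 AM − 8:45 = 3:15 PM on Dec 22.
+9 hours and 41 minutes → arrive 12:56 AM UTC on Dec 23.
Flight 2 in UTC: 12:54 PM + 2:00 = 2:54 PM on Dec 22.
+10 hours and 6 minutes → arrive 1:00 AM UTC on Dec 23.
Flight 1 lands earlier by 4 minutes.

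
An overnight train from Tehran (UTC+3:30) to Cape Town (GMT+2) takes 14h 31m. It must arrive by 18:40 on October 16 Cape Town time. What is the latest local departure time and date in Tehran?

05:39 on October 16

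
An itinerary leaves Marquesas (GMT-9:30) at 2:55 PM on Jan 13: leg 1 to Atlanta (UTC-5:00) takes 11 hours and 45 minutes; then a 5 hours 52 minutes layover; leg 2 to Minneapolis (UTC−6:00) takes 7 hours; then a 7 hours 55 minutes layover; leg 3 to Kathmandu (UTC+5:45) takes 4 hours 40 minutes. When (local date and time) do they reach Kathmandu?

7:22 PM on January 15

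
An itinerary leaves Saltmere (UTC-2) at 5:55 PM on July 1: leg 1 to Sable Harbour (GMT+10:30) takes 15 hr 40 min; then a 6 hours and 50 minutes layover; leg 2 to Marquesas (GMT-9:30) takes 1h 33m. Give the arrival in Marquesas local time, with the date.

10:28 AM on July 2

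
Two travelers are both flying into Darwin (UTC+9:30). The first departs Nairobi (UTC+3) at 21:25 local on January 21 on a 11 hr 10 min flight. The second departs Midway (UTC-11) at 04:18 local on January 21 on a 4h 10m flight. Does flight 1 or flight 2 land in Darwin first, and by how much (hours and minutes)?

the second, by 10 hours 7 minutes

Flight 1 in UTC: 21:25 − 3:00 = 18:25 on Jan 21.
+11 hours 10 minutes → arrive 05:35 UTC on Jan 22.
Flight 2 in UTC: 04:18 + 11:00 = 15:18 on Jan 21.
+4 hours 10 minutes → arrive 19:28 UTC on Jan 21.
Flight 2 lands earlier by 10 hours 7 minutes.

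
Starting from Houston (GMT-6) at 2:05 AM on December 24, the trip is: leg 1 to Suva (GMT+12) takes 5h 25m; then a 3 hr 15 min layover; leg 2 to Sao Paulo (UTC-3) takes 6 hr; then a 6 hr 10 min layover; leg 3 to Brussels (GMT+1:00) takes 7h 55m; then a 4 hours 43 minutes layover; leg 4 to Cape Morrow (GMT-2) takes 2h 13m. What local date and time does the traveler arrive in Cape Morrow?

Convert departure to UTC: 2:05 AM + 6:00 = 8:05 AM UTC on Dec 24.
Add 5 hours and 25 minutes leg 1 → 1:30 PM UTC.
Add 3 hours and 15 minutes layover in Suva → 4:45 PM UTC.
Add 6 hours leg 2 → 10:45 PM UTC.
Add 6 hours and 10 minutes layover in Sao Paulo → 4:55 AM UTC (Dec 25).
Add 7 hours and 55 minutes leg 3 → 12:50 PM UTC.
Add 4 hours and 43 minutes layover in Brussels → 5:33 PM UTC.
Add 2 hours 13 minutes leg 4 → 7:46 PM UTC.
Cape Morrow is UTC−2:00, so local arrival = 7:46 PM − 2:00 = 5:46 PM on Dec 25.

5:46 PM on December 25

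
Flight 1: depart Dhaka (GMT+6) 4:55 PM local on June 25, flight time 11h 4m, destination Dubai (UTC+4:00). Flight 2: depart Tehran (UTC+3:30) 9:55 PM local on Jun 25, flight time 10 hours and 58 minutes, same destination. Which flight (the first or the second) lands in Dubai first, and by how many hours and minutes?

Flight 1 in UTC: 4:55 PM − 6:00 = 10:55 AM on Jun 25.
+11 hours and 4 minutes → arrive 9:59 PM UTC on Jun 25.
Flight 2 in UTC: 9:55 PM − 3:30 = 6:25 PM on Jun 25.
+10 hours and 58 minutes → arrive 5:23 AM UTC on Jun 26.
Flight 1 lands earlier by 7 hours 24 minutes.

the first, by 7 hours 24 minutes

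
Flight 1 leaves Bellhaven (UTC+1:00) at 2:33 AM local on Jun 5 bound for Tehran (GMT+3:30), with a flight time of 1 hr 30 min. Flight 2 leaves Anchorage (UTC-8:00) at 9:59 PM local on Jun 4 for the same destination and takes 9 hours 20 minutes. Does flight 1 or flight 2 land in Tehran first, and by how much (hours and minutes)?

Flight 1 in UTC: 2:33 AM − 1:00 = 1:33 AM on Jun 5.
+1 hour 30 minutes → arrive 3:03 AM UTC on Jun 5.
Flight 2 in UTC: 9:59 PM + 8:00 = 5:59 AM on Jun 5.
+9 hours 20 minutes → arrive 3:19 PM UTC on Jun 5.
Flight 1 lands earlier by 12 hours 16 minutes.

the first, by 12 hours 16 minutes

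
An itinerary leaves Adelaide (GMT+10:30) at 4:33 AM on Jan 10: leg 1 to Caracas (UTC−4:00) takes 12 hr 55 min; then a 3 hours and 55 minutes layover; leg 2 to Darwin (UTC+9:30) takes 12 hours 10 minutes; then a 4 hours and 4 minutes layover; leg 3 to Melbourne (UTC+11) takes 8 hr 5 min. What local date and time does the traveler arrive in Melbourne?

Convert departure to UTC: 4:33 AM − 10:30 = 6:03 PM UTC on Jan 9.
Add 12 hours 55 minutes leg 1 → 6:58 AM UTC (Jan 10).
Add 3 hours and 55 minutes layover in Caracas → 10:53 AM UTC.
Add 12 hours and 10 minutes leg 2 → 11:03 PM UTC.
Add 4 hours and 4 minutes layover in Darwin → 3:07 AM UTC (Jan 11).
Add 8 hours and 5 minutes leg 3 → 11:12 AM UTC.
Melbourne is UTC+11:00, so local arrival = 11:12 AM + 11:00 = 10:12 PM on Jan 11.

10:12 PM on Jan 11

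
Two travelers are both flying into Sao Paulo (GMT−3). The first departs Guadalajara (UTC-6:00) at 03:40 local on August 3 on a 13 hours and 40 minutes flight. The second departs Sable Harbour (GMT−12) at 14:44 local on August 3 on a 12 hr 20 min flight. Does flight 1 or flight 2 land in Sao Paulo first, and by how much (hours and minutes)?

the first, by 15 hours 44 minutes

Flight 1 in UTC: 03:40 + 6:00 = 09:40 on Aug 3.
+13 hours and 40 minutes → arrive 23:20 UTC on Aug 3.
Flight 2 in UTC: 14:44 + 12:00 = 02:44 on Aug 4.
+12 hours and 20 minutes → arrive 15:04 UTC on Aug 4.
Flight 1 lands earlier by 15 hours 44 minutes.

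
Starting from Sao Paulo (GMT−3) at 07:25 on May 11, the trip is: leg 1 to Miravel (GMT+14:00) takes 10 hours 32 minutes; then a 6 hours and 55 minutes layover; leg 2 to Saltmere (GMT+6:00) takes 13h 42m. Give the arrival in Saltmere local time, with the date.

23:34 on May 12

Convert departure to UTC: 07:25 + 3:00 = 10:25 UTC on May 11.
Add 10 hours and 32 minutes leg 1 → 20:57 UTC.
Add 6 hours 55 minutes layover in Miravel → 03:52 UTC (May 12).
Add 13 hours 42 minutes leg 2 → 17:34 UTC.
Saltmere is UTC+6:00, so local arrival = 17:34 + 6:00 = 23:34 on May 12.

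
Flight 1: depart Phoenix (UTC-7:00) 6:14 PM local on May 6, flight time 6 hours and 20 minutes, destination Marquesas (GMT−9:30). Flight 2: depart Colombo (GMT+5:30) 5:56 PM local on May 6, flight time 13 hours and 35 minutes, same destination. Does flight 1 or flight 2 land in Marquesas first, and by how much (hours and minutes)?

Flight 1 in UTC: 6:14 PM + 7:00 = 1:14 AM on May 7.
+6 hours and 20 minutes → arrive 7:34 AM UTC on May 7.
Flight 2 in UTC: 5:56 PM − 5:30 = 12:26 PM on May 6.
+13 hours and 35 minutes → arrive 2:01 AM UTC on May 7.
Flight 2 lands earlier by 5 hours 33 minutes.

the second, by 5 hours 33 minutes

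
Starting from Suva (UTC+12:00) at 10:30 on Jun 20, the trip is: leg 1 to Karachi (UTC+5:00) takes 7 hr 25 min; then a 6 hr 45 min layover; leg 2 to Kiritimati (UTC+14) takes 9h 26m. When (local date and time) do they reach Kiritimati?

12:06 on Jun 21

Convert departure to UTC: 10:30 − 12:00 = 22:30 UTC on Jun 19.
Add 7 hours and 25 minutes leg 1 → 05:55 UTC (Jun 20).
Add 6 hours 45 minutes layover in Karachi → 12:40 UTC.
Add 9 hours and 26 minutes leg 2 → 22:06 UTC.
Kiritimati is UTC+14:00, so local arrival = 22:06 + 14:00 = 12:06 on Jun 21.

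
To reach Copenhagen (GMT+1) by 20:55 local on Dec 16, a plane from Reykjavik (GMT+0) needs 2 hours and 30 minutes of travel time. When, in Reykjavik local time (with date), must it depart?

17:25 on December 16

Target arrival in UTC: 20:55 − 1:00 = 19:55 on Dec 16.
Subtract 2 hours and 30 minutes → departure 17:25 UTC on Dec 16.
Reykjavik is UTC+0, so departure is 17:25 on Dec 16.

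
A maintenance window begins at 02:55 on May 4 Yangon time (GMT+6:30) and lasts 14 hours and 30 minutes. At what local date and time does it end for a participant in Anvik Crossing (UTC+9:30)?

Anvik Crossing is 3:00 ahead of Yangon.
After 14 hours and 30 minutes it is 17:25 in Yangon.
Shift by the zone difference: 17:25 + 3:00 = 20:25 on May 4 in Anvik Crossing.

20:25 on May 4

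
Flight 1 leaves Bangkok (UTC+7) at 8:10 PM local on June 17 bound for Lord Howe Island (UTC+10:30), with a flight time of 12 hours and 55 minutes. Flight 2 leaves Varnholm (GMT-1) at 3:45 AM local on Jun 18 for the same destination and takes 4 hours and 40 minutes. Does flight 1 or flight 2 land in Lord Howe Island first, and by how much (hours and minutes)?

the first, by 7 hours 20 minutes

Flight 1 in UTC: 8:10 PM − 7:00 = 1:10 PM on Jun 17.
+12 hours 55 minutes → arrive 2:05 AM UTC on Jun 18.
Flight 2 in UTC: 3:45 AM + 1:00 = 4:45 AM on Jun 18.
+4 hours and 40 minutes → arrive 9:25 AM UTC on Jun 18.
Flight 1 lands earlier by 7 hours 20 minutes.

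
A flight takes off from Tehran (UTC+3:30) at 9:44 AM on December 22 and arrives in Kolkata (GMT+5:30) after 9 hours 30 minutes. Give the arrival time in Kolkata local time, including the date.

9:14 PM on December 22

Convert departure to UTC: 9:44 AM − 3:30 = 6:14 AM UTC on Dec 22.
Add 9 hours 30 minutes travel time → 3:44 PM UTC.
Kolkata is UTC+5:30, so local arrival = 3:44 PM + 5:30 = 9:14 PM on Dec 22.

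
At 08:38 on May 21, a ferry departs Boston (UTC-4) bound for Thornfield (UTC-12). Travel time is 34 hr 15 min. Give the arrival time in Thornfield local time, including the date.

Thornfield is 8:00 behind Boston.
After 34 hours and 15 minutes it is 18:53 (May 22) in Boston.
Shift by the zone difference: 18:53 − 8:00 = 10:53 on May 22 in Thornfield.

10:53 on May 22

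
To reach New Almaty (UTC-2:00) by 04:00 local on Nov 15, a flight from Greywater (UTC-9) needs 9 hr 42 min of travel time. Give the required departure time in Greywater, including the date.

Target arrival in UTC: 04:00 + 2:00 = 06:00 on Nov 15.
Subtract 9 hours 42 minutes → departure 20:18 UTC on Nov 14.
Greywater is UTC−9:00: 20:18 − 9:00 = 11:18 on Nov 14.

11:18 on November 14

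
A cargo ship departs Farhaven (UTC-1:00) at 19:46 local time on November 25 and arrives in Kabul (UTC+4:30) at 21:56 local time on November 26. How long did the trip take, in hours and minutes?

20 hours 40 minutes

Departure in UTC: 19:46 + 1:00 = 20:46 on Nov 25.
Arrival in UTC: 21:56 − 4:30 = 17:26 on Nov 26.
Elapsed = 17:26 − 20:46 (+1 day) = 20 hours 40 minutes.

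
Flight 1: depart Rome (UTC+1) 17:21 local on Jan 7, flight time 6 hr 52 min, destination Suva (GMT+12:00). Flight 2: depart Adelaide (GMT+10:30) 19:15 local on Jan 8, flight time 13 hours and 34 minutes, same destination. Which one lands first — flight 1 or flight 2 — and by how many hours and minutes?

Flight 1 in UTC: 17:21 − 1:00 = 16:21 on Jan 7.
+6 hours 52 minutes → arrive 23:13 UTC on Jan 7.
Flight 2 in UTC: 19:15 − 10:30 = 08:45 on Jan 8.
+13 hours and 34 minutes → arrive 22:19 UTC on Jan 8.
Flight 1 lands earlier by 23 hours 6 minutes.

the first, by 23 hours 6 minutes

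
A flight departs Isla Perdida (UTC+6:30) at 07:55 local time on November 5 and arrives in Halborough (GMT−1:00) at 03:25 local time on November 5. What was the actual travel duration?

Departure in UTC: 07:55 − 6:30 = 01:25 on Nov 5.
Arrival in UTC: 03:25 + 1:00 = 04:25 on Nov 5.
Elapsed = 04:25 − 01:25 = 3 hours.

3 hours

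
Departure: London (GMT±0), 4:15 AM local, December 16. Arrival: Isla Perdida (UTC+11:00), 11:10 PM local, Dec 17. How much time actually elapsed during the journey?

Departure is already UTC: 4:15 AM on Dec 16.
Arrival in UTC: 11:10 PM − 11:00 = 12:10 PM on Dec 17.
Elapsed = 12:10 PM − 4:15 AM (+1 day) = 31 hours 55 minutes.

31 hours 55 minutes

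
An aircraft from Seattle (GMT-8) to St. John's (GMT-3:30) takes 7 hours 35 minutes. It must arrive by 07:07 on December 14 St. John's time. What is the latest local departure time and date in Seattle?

Target arrival in UTC: 07:07 + 3:30 = 10:37 on Dec 14.
Subtract 7 hours 35 minutes → departure 03:02 UTC on Dec 14.
Seattle is UTC−8:00: 03:02 − 8:00 = 19:02 on Dec 13.

19:02 on December 13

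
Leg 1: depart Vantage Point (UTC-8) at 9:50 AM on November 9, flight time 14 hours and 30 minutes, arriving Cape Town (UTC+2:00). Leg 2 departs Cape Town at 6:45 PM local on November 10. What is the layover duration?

8 hours 25 minutes

Convert departure to UTC: 9:50 AM + 8:00 = 5:50 PM UTC on Nov 9.
Add 14 hours 30 minutes flight time → 8:20 AM UTC (Nov 10).
Cape Town is UTC+2:00, so local arrival = 8:20 AM + 2:00 = 10:20 AM on Nov 10.
Layover = 6:45 PM − 10:20 AM = 8 hours 25 minutes.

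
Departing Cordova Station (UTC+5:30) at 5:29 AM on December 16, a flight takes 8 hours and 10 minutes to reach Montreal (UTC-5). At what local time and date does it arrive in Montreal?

Convert departure to UTC: 5:29 AM − 5:30 = 11:59 PM UTC on Dec 15.
Add 8 hours 10 minutes travel time → 8:09 AM UTC (Dec 16).
Montreal is UTC−5:00, so local arrival = 8:09 AM − 5:00 = 3:09 AM on Dec 16.

3:09 AM on Dec 16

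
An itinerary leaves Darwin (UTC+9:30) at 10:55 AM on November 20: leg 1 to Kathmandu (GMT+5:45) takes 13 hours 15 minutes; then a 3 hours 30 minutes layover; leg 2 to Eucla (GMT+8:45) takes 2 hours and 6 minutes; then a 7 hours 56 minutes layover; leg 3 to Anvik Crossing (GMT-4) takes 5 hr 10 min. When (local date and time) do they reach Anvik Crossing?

Convert departure to UTC: 10:55 AM − 9:30 = 1:25 AM UTC on Nov 20.
Add 13 hours 15 minutes leg 1 → 2:40 PM UTC.
Add 3 hours 30 minutes layover in Kathmandu → 6:10 PM UTC.
Add 2 hours and 6 minutes leg 2 → 8:16 PM UTC.
Add 7 hours and 56 minutes layover in Eucla → 4:12 AM UTC (Nov 21).
Add 5 hours 10 minutes leg 3 → 9:22 AM UTC.
Anvik Crossing is UTC−4:00, so local arrival = 9:22 AM − 4:00 = 5:22 AM on Nov 21.

5:22 AM on November 21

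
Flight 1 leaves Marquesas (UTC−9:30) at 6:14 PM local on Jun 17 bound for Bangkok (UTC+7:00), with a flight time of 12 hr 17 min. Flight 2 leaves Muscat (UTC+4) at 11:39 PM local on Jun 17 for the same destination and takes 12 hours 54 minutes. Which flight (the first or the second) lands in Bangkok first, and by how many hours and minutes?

Flight 1 in UTC: 6:14 PM + 9:30 = 3:44 AM on Jun 18.
+12 hours 17 minutes → arrive 4:01 PM UTC on Jun 18.
Flight 2 in UTC: 11:39 PM − 4:00 = 7:39 PM on Jun 17.
+12 hours 54 minutes → arrive 8:33 AM UTC on Jun 18.
Flight 2 lands earlier by 7 hours 28 minutes.

the second, by 7 hours 28 minutes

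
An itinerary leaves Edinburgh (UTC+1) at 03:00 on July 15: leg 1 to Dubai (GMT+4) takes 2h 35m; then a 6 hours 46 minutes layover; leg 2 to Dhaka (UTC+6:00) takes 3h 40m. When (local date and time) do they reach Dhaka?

21:01 on Jul 15

Convert departure to UTC: 03:00 − 1:00 = 02:00 UTC on Jul 15.
Add 2 hours 35 minutes leg 1 → 04:35 UTC.
Add 6 hours 46 minutes layover in Dubai → 11:21 UTC.
Add 3 hours 40 minutes leg 2 → 15:01 UTC.
Dhaka is UTC+6:00, so local arrival = 15:01 + 6:00 = 21:01 on Jul 15.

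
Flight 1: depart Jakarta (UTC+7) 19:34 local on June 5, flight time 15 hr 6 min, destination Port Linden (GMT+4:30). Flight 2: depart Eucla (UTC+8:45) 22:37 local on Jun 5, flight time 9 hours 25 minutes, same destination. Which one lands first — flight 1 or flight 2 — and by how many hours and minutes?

the second, by 4 hours 23 minutes

Flight 1 in UTC: 19:34 − 7:00 = 12:34 on Jun 5.
+15 hours and 6 minutes → arrive 03:40 UTC on Jun 6.
Flight 2 in UTC: 22:37 − 8:45 = 13:52 on Jun 5.
+9 hours and 25 minutes → arrive 23:17 UTC on Jun 5.
Flight 2 lands earlier by 4 hours 23 minutes.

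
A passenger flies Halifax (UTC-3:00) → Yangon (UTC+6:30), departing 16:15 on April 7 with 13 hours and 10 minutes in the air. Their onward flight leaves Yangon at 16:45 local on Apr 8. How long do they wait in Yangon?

1 hour 50 minutes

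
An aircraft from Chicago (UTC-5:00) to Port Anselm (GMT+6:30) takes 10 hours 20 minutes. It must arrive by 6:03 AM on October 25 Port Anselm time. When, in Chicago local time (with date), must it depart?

Target arrival in UTC: 6:03 AM − 6:30 = 11:33 PM on Oct 24.
Subtract 10 hours 20 minutes → departure 1:13 PM UTC on Oct 24.
Chicago is UTC−5:00: 1:13 PM − 5:00 = 8:13 AM on Oct 24.

8:13 AM on Oct 24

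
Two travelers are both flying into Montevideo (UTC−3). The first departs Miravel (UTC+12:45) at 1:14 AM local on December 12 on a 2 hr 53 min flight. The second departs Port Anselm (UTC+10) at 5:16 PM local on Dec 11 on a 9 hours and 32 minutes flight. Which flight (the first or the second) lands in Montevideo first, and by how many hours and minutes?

the first, by 1 hour 26 minutes

Flight 1 in UTC: 1:14 AM − 12:45 = 12:29 PM on Dec 11.
+2 hours 53 minutes → arrive 3:22 PM UTC on Dec 11.
Flight 2 in UTC: 5:16 PM − 10:00 = 7:16 AM on Dec 11.
+9 hours and 32 minutes → arrive 4:48 PM UTC on Dec 11.
Flight 1 lands earlier by 1 hour 26 minutes.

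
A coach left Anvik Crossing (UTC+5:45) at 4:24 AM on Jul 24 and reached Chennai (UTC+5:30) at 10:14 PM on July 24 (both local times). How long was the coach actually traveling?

18 hours 5 minutes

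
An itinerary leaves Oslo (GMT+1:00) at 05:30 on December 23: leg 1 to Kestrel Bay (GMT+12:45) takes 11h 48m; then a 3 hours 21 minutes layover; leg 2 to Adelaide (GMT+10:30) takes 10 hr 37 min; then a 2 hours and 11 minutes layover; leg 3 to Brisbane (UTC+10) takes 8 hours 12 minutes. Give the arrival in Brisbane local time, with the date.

Convert departure to UTC: 05:30 − 1:00 = 04:30 UTC on Dec 23.
Add 11 hours and 48 minutes leg 1 → 16:18 UTC.
Add 3 hours and 21 minutes layover in Kestrel Bay → 19:39 UTC.
Add 10 hours and 37 minutes leg 2 → 06:16 UTC (Dec 24).
Add 2 hours and 11 minutes layover in Adelaide → 08:27 UTC.
Add 8 hours 12 minutes leg 3 → 16:39 UTC.
Brisbane is UTC+10:00, so local arrival = 16:39 + 10:00 = 02:39 on Dec 25.

02:39 on December 25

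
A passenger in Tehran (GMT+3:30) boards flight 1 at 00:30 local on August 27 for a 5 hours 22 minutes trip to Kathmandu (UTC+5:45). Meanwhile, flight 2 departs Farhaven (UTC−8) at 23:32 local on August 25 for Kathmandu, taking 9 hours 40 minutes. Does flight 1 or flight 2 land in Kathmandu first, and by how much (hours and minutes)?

the second, by 9 hours 10 minutes

Flight 1 in UTC: 00:30 − 3:30 = 21:00 on Aug 26.
+5 hours and 22 minutes → arrive 02:22 UTC on Aug 27.
Flight 2 in UTC: 23:32 + 8:00 = 07:32 on Aug 26.
+9 hours 40 minutes → arrive 17:12 UTC on Aug 26.
Flight 2 lands earlier by 9 hours 10 minutes.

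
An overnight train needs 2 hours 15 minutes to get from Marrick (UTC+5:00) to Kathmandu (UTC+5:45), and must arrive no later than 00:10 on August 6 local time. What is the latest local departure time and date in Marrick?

21:10 on August 5

Target arrival in UTC: 00:10 − 5:45 = 18:25 on Aug 5.
Subtract 2 hours and 15 minutes → departure 16:10 UTC on Aug 5.
Marrick is UTC+5:00: 16:10 + 5:00 = 21:10 on Aug 5.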